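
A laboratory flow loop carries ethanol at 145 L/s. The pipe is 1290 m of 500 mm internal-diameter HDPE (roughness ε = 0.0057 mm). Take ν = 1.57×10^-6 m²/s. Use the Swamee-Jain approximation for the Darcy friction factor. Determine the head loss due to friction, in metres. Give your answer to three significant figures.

h_f ≈ 1.09 m

V = 4Q/(πD²) = 4·0.145/(π·0.500²) = 0.7385 m/s
Re = VD/ν = 0.7385·0.500/1.57×10^-6 = 2.35×10^5 → turbulent
ε/D = 0.0057/500 = 1.14×10^-5
Swamee-Jain: f = 0.01517
h_f = f(L/D)V²/(2g) = 0.01517·(1290/0.500)·0.7385²/(2·9.81) = 1.088 m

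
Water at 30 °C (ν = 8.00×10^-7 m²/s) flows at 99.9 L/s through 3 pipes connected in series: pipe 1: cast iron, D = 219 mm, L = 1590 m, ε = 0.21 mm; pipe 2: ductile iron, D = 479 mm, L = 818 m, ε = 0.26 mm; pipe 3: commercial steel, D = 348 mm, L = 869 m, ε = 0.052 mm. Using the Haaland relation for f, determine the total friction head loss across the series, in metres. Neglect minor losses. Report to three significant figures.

H ≈ 54.2 m

Pipe 1: V = 2.652 m/s, Re = 7.26×10^5, ε/D = 9.59×10^-4, f = 0.01985, h_1 = f(L/D)V²/2g = 51.67 m
Pipe 2: V = 0.5544 m/s, Re = 3.32×10^5, ε/D = 5.43×10^-4, f = 0.01821, h_2 = f(L/D)V²/2g = 0.4871 m
Pipe 3: V = 1.050 m/s, Re = 4.57×10^5, ε/D = 1.49×10^-4, f = 0.01493, h_3 = f(L/D)V²/2g = 2.096 m
Series → Q common, losses add: H = Σh = 54.25 m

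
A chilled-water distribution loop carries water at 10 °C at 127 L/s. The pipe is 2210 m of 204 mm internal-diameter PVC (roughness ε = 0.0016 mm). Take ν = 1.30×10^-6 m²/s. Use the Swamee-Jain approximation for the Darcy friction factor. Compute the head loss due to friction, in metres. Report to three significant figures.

h_f ≈ 107 m

V = 4Q/(πD²) = 4·0.127/(π·0.204²) = 3.886 m/s
Re = VD/ν = 3.886·0.204/1.30×10^-6 = 6.10×10^5 → turbulent
ε/D = 0.0016/204 = 7.84×10^-6
Swamee-Jain: f = 0.01278
h_f = f(L/D)V²/(2g) = 0.01278·(2210/0.204)·3.886²/(2·9.81) = 106.5 m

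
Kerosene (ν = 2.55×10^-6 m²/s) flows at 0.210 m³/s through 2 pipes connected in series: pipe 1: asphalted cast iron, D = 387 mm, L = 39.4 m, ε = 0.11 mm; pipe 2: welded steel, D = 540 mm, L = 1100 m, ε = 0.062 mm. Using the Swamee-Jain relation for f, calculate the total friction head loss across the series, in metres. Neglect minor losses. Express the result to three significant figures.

Pipe 1: V = 1.785 m/s, Re = 2.71×10^5, ε/D = 2.84×10^-4, f = 0.01712, h_1 = f(L/D)V²/2g = 0.2831 m
Pipe 2: V = 0.9169 m/s, Re = 1.94×10^5, ε/D = 1.15×10^-4, f = 0.01658, h_2 = f(L/D)V²/2g = 1.447 m
Series → Q common, losses add: H = Σh = 1.731 m

H ≈ 1.73 m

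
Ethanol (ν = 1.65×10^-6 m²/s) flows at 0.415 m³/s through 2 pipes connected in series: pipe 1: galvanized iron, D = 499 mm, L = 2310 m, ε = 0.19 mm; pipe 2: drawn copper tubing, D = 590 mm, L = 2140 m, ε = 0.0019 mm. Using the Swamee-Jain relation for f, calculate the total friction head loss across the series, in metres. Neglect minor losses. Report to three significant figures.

Pipe 1: V = 2.122 m/s, Re = 6.42×10^5, ε/D = 3.81×10^-4, f = 0.01675, h_1 = f(L/D)V²/2g = 17.80 m
Pipe 2: V = 1.518 m/s, Re = 5.43×10^5, ε/D = 3.22×10^-6, f = 0.01296, h_2 = f(L/D)V²/2g = 5.519 m
Series → Q common, losses add: H = Σh = 23.32 m

H ≈ 23.3 m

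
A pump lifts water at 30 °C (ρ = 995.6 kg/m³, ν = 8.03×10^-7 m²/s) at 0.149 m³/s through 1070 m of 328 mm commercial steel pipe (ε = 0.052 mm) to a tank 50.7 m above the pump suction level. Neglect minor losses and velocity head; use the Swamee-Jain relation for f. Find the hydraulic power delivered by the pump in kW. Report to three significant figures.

P_hyd ≈ 84.8 kW

V = 4Q/(πD²) = 1.763 m/s; Re = 7.20×10^5; ε/D = 1.59×10^-4; f = 0.01463
h_f = f(L/D)V²/2g = 7.565 m
Total head H = z + h_f = 50.7 + 7.565 = 58.27 m
P_hyd = ρgQH = 995.6·9.81·0.149·58.27 = 84.79 kW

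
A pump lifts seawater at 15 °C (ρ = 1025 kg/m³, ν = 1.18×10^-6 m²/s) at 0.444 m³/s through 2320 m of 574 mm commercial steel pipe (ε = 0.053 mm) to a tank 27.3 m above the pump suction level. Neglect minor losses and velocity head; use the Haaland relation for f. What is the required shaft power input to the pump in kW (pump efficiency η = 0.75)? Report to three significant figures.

P_shaft ≈ 211 kW

V = 4Q/(πD²) = 1.716 m/s; Re = 8.35×10^5; ε/D = 9.23×10^-5; f = 0.01343
h_f = f(L/D)V²/2g = 8.142 m
Total head H = z + h_f = 27.3 + 8.142 = 35.44 m
P_hyd = ρgQH = 1025·9.81·0.444·35.44 = 158.2 kW
P_shaft = P_hyd/η = 158.2/0.75 = 211.0 kW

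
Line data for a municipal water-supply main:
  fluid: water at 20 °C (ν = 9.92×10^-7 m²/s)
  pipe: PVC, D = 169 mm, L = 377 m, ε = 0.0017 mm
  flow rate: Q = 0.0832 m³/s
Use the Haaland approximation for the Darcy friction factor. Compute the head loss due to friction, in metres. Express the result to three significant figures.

V = 4Q/(πD²) = 4·0.0832/(π·0.169²) = 3.709 m/s
Re = VD/ν = 3.709·0.169/9.92×10^-7 = 6.32×10^5 → turbulent
ε/D = 0.0017/169 = 1.01×10^-5
Haaland: f = 0.01267
h_f = f(L/D)V²/(2g) = 0.01267·(377/0.169)·3.709²/(2·9.81) = 19.81 m

h_f ≈ 19.8 m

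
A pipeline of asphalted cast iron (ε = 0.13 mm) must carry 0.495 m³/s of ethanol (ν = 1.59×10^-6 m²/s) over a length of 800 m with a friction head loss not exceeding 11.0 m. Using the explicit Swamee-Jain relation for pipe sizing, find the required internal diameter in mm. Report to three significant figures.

Swamee-Jain (Type III): D = 0.66·[ε^1.25·(LQ²/(gh_f))^4.75 + ν·Q^9.4·(L/(gh_f))^5.2]^0.04
LQ²/(gh_f) = 1.817; L/(gh_f) = 7.414
Term 1 = ε^1.25·(…)^4.75 = 2.36×10^-4; Term 2 = ν·Q^9.4·(…)^5.2 = 7.16×10^-5
D = 0.66·(2.36×10^-4 + 7.16×10^-5)^0.04 = 0.4776 m = 478 mm
Check: V = 2.76 m/s, Re = 8.30×10^5, f = 0.01564, h_f = 10.2 m ≈ 11.0 m ✓

D ≈ 478 mm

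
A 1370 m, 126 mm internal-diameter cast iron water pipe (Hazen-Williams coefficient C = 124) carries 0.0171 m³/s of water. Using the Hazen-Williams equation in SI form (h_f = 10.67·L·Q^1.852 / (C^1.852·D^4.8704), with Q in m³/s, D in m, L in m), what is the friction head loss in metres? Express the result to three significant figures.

h_f = 10.67·1370·0.0171^1.852 / (124^1.852·0.126^4.8704) = 24.94 m

h_f ≈ 24.9 m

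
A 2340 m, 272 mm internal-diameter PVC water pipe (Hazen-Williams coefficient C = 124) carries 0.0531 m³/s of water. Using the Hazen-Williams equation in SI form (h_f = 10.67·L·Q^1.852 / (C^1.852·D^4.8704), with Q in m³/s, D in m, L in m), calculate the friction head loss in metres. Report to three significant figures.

h_f = 10.67·2340·0.0531^1.852 / (124^1.852·0.272^4.8704) = 8.187 m

h_f ≈ 8.19 m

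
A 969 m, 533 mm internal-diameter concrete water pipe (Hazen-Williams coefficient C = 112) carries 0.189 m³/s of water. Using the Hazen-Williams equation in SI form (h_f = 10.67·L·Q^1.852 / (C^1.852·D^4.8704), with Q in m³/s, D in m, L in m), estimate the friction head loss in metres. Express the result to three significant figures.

h_f ≈ 1.62 m

h_f = 10.67·969·0.189^1.852 / (112^1.852·0.533^4.8704) = 1.623 m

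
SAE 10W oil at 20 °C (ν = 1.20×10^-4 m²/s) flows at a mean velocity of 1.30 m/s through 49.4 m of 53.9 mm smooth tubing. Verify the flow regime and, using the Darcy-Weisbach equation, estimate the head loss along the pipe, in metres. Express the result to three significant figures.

Re = VD/ν = 1.30·0.05390/1.20×10^-4 = 584 → laminar (Re < 2300)
f = 64/Re = 0.1096
h_f = f(L/D)V²/(2g) = 0.1096·(49.4/0.05390)·1.30²/(2·9.81) = 8.653 m

h_f ≈ 8.65 m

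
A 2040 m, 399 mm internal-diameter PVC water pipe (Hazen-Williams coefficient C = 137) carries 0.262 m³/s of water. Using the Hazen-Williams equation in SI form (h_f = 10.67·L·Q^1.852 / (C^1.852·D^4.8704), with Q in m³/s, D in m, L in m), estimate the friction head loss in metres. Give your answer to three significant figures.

h_f ≈ 17.6 m

h_f = 10.67·2040·0.262^1.852 / (137^1.852·0.399^4.8704) = 17.65 m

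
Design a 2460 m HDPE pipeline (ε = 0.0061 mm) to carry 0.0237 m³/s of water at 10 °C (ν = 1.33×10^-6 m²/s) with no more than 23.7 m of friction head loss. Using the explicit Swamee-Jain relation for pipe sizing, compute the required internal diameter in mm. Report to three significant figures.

D ≈ 154 mm

Swamee-Jain (Type III): D = 0.66·[ε^1.25·(LQ²/(gh_f))^4.75 + ν·Q^9.4·(L/(gh_f))^5.2]^0.04
LQ²/(gh_f) = 0.005943; L/(gh_f) = 10.58
Term 1 = ε^1.25·(…)^4.75 = 8.10×10^-18; Term 2 = ν·Q^9.4·(…)^5.2 = 1.49×10^-16
D = 0.66·(8.10×10^-18 + 1.49×10^-16)^0.04 = 0.1540 m = 154 mm
Check: V = 1.27 m/s, Re = 1.47×10^5, f = 0.01680, h_f = 22.2 m ≈ 23.7 m ✓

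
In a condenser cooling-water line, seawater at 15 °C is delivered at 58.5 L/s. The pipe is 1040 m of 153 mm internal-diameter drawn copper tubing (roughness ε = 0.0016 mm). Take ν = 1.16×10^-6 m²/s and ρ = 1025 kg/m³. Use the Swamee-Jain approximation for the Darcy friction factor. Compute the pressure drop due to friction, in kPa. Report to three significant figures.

V = 4Q/(πD²) = 4·0.0585/(π·0.153²) = 3.182 m/s
Re = VD/ν = 3.182·0.153/1.16×10^-6 = 4.20×10^5 → turbulent
ε/D = 0.0016/153 = 1.05×10^-5
Swamee-Jain: f = 0.01366
h_f = f(L/D)V²/(2g) = 0.01366·(1040/0.153)·3.182²/(2·9.81) = 47.92 m
Δp = ρg·h_f = 1025·9.81·47.92 = 481.8 kPa

Δp ≈ 482 kPa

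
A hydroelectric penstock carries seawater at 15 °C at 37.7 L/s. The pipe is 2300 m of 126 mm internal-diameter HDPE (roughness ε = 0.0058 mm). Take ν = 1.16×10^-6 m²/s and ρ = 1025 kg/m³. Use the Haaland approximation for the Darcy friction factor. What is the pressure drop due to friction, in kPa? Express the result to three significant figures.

V = 4Q/(πD²) = 4·0.0377/(π·0.126²) = 3.024 m/s
Re = VD/ν = 3.024·0.126/1.16×10^-6 = 3.28×10^5 → turbulent
ε/D = 0.0058/126 = 4.60×10^-5
Haaland: f = 0.01453
h_f = f(L/D)V²/(2g) = 0.01453·(2300/0.126)·3.024²/(2·9.81) = 123.6 m
Δp = ρg·h_f = 1025·9.81·123.6 = 1243 kPa

Δp ≈ 1240 kPa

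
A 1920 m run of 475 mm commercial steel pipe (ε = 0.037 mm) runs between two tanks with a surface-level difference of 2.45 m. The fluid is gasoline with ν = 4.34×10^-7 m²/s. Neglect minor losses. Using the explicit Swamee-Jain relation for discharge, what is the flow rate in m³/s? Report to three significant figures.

Q ≈ 0.169 m³/s

Swamee-Jain (Type II): Q = -0.965·√(gD⁵h_f/L)·ln[ε/(3.7D) + √(3.17ν²L/(gD³h_f))]
√(gD⁵h_f/L) = √(9.81·0.475⁵·2.45/1920) = 0.01740
ε/(3.7D) = 2.11×10^-5; √(3.17ν²L/(gD³h_f)) = 2.11×10^-5
Q = -0.965·0.01740·ln(4.215×10^-5) = 0.1691 m³/s
Check: V = 0.954 m/s, Re = 1.04×10^6, f = 0.01311, h_f = 2.46 m ≈ 2.45 m ✓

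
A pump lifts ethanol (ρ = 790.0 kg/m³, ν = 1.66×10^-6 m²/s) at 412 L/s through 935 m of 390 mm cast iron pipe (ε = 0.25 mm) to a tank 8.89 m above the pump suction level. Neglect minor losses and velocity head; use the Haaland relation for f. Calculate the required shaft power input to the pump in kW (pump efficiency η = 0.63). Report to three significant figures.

P_shaft ≈ 179 kW

V = 4Q/(πD²) = 3.449 m/s; Re = 8.10×10^5; ε/D = 6.41×10^-4; f = 0.01816
h_f = f(L/D)V²/2g = 26.39 m
Total head H = z + h_f = 8.89 + 26.39 = 35.28 m
P_hyd = ρgQH = 790.0·9.81·0.412·35.28 = 112.6 kW
P_shaft = P_hyd/η = 112.6/0.63 = 178.8 kW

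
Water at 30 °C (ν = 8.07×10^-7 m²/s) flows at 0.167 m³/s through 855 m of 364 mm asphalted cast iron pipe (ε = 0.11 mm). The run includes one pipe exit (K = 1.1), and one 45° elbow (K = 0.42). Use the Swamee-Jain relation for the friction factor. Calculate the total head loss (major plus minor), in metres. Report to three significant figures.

V = 4Q/(πD²) = 1.605 m/s; V²/2g = 0.1313 m
Re = 7.24×10^5, ε/D = 3.02×10^-4 → f = 0.01602 (Swamee-Jain)
Major: h_f = f(L/D)·V²/2g = 0.01602·2349·0.1313 = 4.941 m
Minor: ΣK = 1.52; h_m = ΣK·V²/2g = 0.1995 m
Total H_L = 4.941 + 0.1995 = 5.140 m

H_L ≈ 5.14 m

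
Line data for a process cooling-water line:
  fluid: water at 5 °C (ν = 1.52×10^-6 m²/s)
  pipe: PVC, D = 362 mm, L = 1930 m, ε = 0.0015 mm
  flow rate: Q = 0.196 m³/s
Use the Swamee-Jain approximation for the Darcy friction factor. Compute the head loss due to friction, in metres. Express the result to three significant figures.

V = 4Q/(πD²) = 4·0.196/(π·0.362²) = 1.904 m/s
Re = VD/ν = 1.904·0.362/1.52×10^-6 = 4.54×10^5 → turbulent
ε/D = 0.0015/362 = 4.14×10^-6
Swamee-Jain: f = 0.01339
h_f = f(L/D)V²/(2g) = 0.01339·(1930/0.362)·1.904²/(2·9.81) = 13.19 m

h_f ≈ 13.2 m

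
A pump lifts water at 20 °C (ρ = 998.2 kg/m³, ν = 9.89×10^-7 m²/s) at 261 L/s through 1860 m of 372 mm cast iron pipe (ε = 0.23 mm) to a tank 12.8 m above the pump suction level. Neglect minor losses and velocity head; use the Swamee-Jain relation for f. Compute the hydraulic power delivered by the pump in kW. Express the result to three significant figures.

P_hyd ≈ 101 kW

V = 4Q/(πD²) = 2.401 m/s; Re = 9.03×10^5; ε/D = 6.18×10^-4; f = 0.01810
h_f = f(L/D)V²/2g = 26.60 m
Total head H = z + h_f = 12.8 + 26.60 = 39.40 m
P_hyd = ρgQH = 998.2·9.81·0.261·39.40 = 100.7 kW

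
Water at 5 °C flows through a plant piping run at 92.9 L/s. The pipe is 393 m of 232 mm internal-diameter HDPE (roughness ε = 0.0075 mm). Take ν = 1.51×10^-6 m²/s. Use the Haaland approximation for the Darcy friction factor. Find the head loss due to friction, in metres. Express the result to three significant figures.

V = 4Q/(πD²) = 4·0.0929/(π·0.232²) = 2.198 m/s
Re = VD/ν = 2.198·0.232/1.51×10^-6 = 3.38×10^5 → turbulent
ε/D = 0.0075/232 = 3.23×10^-5
Haaland: f = 0.01433
h_f = f(L/D)V²/(2g) = 0.01433·(393/0.232)·2.198²/(2·9.81) = 5.975 m

h_f ≈ 5.98 m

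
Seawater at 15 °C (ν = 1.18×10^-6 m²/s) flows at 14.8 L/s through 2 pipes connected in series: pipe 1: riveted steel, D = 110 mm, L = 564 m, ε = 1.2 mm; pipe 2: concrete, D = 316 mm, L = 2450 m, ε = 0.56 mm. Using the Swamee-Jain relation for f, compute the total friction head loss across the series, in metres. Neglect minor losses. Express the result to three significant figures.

H ≈ 25.5 m

Pipe 1: V = 1.557 m/s, Re = 1.45×10^5, ε/D = 0.0109, f = 0.03963, h_1 = f(L/D)V²/2g = 25.12 m
Pipe 2: V = 0.1887 m/s, Re = 5.05×10^4, ε/D = 0.00177, f = 0.02620, h_2 = f(L/D)V²/2g = 0.3687 m
Series → Q common, losses add: H = Σh = 25.49 m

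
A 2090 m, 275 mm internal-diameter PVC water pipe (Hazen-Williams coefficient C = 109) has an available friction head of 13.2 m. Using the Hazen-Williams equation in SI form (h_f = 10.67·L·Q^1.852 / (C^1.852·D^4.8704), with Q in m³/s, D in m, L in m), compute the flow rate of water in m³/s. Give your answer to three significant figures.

Rearranging: Q = [h_f·C^1.852·D^4.8704 / (10.67·L)]^(1/1.852)
Q = [13.2·109^1.852·0.275^4.8704 / (10.67·2090)]^0.540 = 0.06609 m³/s

Q ≈ 0.0661 m³/s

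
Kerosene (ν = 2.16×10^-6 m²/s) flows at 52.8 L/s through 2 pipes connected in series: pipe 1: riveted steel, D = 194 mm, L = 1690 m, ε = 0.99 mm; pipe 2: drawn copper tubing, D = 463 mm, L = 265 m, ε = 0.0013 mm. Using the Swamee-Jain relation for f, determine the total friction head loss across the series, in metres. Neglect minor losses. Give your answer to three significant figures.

Pipe 1: V = 1.786 m/s, Re = 1.60×10^5, ε/D = 0.00510, f = 0.03134, h_1 = f(L/D)V²/2g = 44.39 m
Pipe 2: V = 0.3136 m/s, Re = 6.72×10^4, ε/D = 2.81×10^-6, f = 0.01946, h_2 = f(L/D)V²/2g = 0.05582 m
Series → Q common, losses add: H = Σh = 44.45 m

H ≈ 44.4 m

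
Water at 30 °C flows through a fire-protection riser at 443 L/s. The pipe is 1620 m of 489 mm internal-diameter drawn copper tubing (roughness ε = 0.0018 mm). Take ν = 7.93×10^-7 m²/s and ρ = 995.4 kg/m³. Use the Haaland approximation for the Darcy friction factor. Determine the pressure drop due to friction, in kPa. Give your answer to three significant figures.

Δp ≈ 101 kPa

V = 4Q/(πD²) = 4·0.443/(π·0.489²) = 2.359 m/s
Re = VD/ν = 2.359·0.489/7.93×10^-7 = 1.45×10^6 → turbulent
ε/D = 0.0018/489 = 3.68×10^-6
Haaland: f = 0.01097
h_f = f(L/D)V²/(2g) = 0.01097·(1620/0.489)·2.359²/(2·9.81) = 10.31 m
Δp = ρg·h_f = 995.4·9.81·10.31 = 100.6 kPa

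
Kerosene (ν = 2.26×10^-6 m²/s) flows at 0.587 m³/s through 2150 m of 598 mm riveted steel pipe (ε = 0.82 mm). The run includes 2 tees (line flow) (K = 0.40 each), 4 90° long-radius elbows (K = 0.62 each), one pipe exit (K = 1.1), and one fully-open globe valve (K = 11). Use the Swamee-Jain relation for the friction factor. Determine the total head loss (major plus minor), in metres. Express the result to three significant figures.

H_L ≈ 20.9 m

V = 4Q/(πD²) = 2.090 m/s; V²/2g = 0.2226 m
Re = 5.53×10^5, ε/D = 0.00137 → f = 0.02178 (Swamee-Jain)
Major: h_f = f(L/D)·V²/2g = 0.02178·3595·0.2226 = 17.44 m
Minor: ΣK = 15.4; h_m = ΣK·V²/2g = 3.424 m
Total H_L = 17.44 + 3.424 = 20.86 m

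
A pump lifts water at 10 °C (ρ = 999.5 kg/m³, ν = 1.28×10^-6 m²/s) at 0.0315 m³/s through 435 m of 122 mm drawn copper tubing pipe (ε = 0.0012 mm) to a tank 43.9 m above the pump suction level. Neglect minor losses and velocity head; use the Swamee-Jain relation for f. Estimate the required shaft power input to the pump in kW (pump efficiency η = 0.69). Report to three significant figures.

V = 4Q/(πD²) = 2.695 m/s; Re = 2.57×10^5; ε/D = 9.84×10^-6; f = 0.01491
h_f = f(L/D)V²/2g = 19.67 m
Total head H = z + h_f = 43.9 + 19.67 = 63.57 m
P_hyd = ρgQH = 999.5·9.81·0.0315·63.57 = 19.63 kW
P_shaft = P_hyd/η = 19.63/0.69 = 28.46 kW

P_shaft ≈ 28.5 kW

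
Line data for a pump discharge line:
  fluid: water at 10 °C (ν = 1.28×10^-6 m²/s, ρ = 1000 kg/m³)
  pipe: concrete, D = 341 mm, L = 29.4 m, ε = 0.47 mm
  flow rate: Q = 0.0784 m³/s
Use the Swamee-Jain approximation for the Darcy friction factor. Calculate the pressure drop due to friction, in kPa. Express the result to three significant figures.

V = 4Q/(πD²) = 4·0.0784/(π·0.341²) = 0.8585 m/s
Re = VD/ν = 0.8585·0.341/1.28×10^-6 = 2.29×10^5 → turbulent
ε/D = 0.47/341 = 0.00138
Swamee-Jain: f = 0.02243
h_f = f(L/D)V²/(2g) = 0.02243·(29.4/0.341)·0.8585²/(2·9.81) = 0.07264 m
Δp = ρg·h_f = 1000·9.81·0.07264 = 0.7126 kPa

Δp ≈ 0.713 kPa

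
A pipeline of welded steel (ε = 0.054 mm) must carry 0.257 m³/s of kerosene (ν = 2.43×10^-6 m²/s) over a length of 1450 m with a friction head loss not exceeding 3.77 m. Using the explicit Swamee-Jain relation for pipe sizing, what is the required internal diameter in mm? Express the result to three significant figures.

Swamee-Jain (Type III): D = 0.66·[ε^1.25·(LQ²/(gh_f))^4.75 + ν·Q^9.4·(L/(gh_f))^5.2]^0.04
LQ²/(gh_f) = 2.590; L/(gh_f) = 39.21
Term 1 = ε^1.25·(…)^4.75 = 4.25×10^-4; Term 2 = ν·Q^9.4·(…)^5.2 = 0.00133
D = 0.66·(4.25×10^-4 + 0.00133)^0.04 = 0.5121 m = 512 mm
Check: V = 1.25 m/s, Re = 2.63×10^5, f = 0.01578, h_f = 3.55 m ≈ 3.77 m ✓

D ≈ 512 mm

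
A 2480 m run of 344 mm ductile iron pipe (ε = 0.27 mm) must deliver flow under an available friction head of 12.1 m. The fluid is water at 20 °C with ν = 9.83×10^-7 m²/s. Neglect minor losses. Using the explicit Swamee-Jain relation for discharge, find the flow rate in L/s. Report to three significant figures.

Q ≈ 121 L/s

Swamee-Jain (Type II): Q = -0.965·√(gD⁵h_f/L)·ln[ε/(3.7D) + √(3.17ν²L/(gD³h_f))]
√(gD⁵h_f/L) = √(9.81·0.344⁵·12.1/2480) = 0.01518
ε/(3.7D) = 2.12×10^-4; √(3.17ν²L/(gD³h_f)) = 3.97×10^-5
Q = -0.965·0.01518·ln(2.518×10^-4) = 0.1214 m³/s
Check: V = 1.31 m/s, Re = 4.57×10^5, f = 0.01942, h_f = 12.2 m ≈ 12.1 m ✓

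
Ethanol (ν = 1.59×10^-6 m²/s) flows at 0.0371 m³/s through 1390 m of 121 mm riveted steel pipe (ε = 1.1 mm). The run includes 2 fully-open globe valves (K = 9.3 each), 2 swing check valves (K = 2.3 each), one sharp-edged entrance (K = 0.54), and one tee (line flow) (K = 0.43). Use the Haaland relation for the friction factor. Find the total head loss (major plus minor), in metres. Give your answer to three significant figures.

H_L ≈ 238 m

V = 4Q/(πD²) = 3.226 m/s; V²/2g = 0.5306 m
Re = 2.46×10^5, ε/D = 0.00909 → f = 0.03703 (Haaland)
Major: h_f = f(L/D)·V²/2g = 0.03703·11488·0.5306 = 225.7 m
Minor: ΣK = 24.2; h_m = ΣK·V²/2g = 12.82 m
Total H_L = 225.7 + 12.82 = 238.5 m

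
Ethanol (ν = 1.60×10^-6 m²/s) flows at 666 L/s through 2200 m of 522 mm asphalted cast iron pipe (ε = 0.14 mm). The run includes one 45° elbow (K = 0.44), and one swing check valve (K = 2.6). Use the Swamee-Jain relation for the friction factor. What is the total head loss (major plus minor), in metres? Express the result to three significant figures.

V = 4Q/(πD²) = 3.112 m/s; V²/2g = 0.4936 m
Re = 1.02×10^6, ε/D = 2.68×10^-4 → f = 0.01545 (Swamee-Jain)
Major: h_f = f(L/D)·V²/2g = 0.01545·4215·0.4936 = 32.15 m
Minor: ΣK = 3.04; h_m = ΣK·V²/2g = 1.501 m
Total H_L = 32.15 + 1.501 = 33.65 m

H_L ≈ 33.6 m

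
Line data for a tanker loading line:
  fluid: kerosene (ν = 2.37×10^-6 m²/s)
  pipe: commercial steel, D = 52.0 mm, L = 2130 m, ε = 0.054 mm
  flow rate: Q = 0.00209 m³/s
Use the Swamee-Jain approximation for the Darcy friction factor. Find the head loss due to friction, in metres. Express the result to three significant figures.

h_f ≈ 56.2 m

V = 4Q/(πD²) = 4·0.00209/(π·0.0520²) = 0.9841 m/s
Re = VD/ν = 0.9841·0.0520/2.37×10^-6 = 2.16×10^4 → turbulent
ε/D = 0.054/52.0 = 0.00104
Swamee-Jain: f = 0.02779
h_f = f(L/D)V²/(2g) = 0.02779·(2130/0.0520)·0.9841²/(2·9.81) = 56.20 m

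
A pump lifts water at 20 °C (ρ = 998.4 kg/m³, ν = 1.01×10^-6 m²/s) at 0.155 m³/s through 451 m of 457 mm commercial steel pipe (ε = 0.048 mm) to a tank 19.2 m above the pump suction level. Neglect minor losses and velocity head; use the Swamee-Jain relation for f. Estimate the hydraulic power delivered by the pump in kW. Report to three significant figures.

P_hyd ≈ 30.2 kW

V = 4Q/(πD²) = 0.9450 m/s; Re = 4.28×10^5; ε/D = 1.05×10^-4; f = 0.01479
h_f = f(L/D)V²/2g = 0.6645 m
Total head H = z + h_f = 19.2 + 0.6645 = 19.86 m
P_hyd = ρgQH = 998.4·9.81·0.155·19.86 = 30.16 kW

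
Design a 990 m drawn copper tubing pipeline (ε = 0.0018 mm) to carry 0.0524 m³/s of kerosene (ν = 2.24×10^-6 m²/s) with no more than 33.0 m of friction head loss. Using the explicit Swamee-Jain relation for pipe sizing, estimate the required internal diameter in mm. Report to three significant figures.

D ≈ 163 mm

Swamee-Jain (Type III): D = 0.66·[ε^1.25·(LQ²/(gh_f))^4.75 + ν·Q^9.4·(L/(gh_f))^5.2]^0.04
LQ²/(gh_f) = 0.008397; L/(gh_f) = 3.058
Term 1 = ε^1.25·(…)^4.75 = 9.09×10^-18; Term 2 = ν·Q^9.4·(…)^5.2 = 6.86×10^-16
D = 0.66·(9.09×10^-18 + 6.86×10^-16)^0.04 = 0.1634 m = 163 mm
Check: V = 2.50 m/s, Re = 1.82×10^5, f = 0.01591, h_f = 30.7 m ≈ 33.0 m ✓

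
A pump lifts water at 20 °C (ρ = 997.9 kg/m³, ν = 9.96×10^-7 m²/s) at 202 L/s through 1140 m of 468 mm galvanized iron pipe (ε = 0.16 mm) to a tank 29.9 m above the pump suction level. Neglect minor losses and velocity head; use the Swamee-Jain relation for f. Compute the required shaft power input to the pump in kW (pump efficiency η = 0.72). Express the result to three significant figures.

P_shaft ≈ 89.9 kW

V = 4Q/(πD²) = 1.174 m/s; Re = 5.52×10^5; ε/D = 3.42×10^-4; f = 0.01660
h_f = f(L/D)V²/2g = 2.841 m
Total head H = z + h_f = 29.9 + 2.841 = 32.74 m
P_hyd = ρgQH = 997.9·9.81·0.202·32.74 = 64.74 kW
P_shaft = P_hyd/η = 64.74/0.72 = 89.92 kW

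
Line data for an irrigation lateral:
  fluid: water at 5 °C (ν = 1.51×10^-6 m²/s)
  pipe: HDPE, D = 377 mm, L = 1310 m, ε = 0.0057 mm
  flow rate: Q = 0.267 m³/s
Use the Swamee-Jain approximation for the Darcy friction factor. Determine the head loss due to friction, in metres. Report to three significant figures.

V = 4Q/(πD²) = 4·0.267/(π·0.377²) = 2.392 m/s
Re = VD/ν = 2.392·0.377/1.51×10^-6 = 5.97×10^5 → turbulent
ε/D = 0.0057/377 = 1.51×10^-5
Swamee-Jain: f = 0.01295
h_f = f(L/D)V²/(2g) = 0.01295·(1310/0.377)·2.392²/(2·9.81) = 13.12 m

h_f ≈ 13.1 m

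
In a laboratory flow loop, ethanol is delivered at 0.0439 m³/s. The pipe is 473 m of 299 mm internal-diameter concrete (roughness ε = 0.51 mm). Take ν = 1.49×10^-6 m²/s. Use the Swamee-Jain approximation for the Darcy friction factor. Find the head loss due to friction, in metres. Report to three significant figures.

V = 4Q/(πD²) = 4·0.0439/(π·0.299²) = 0.6252 m/s
Re = VD/ν = 0.6252·0.299/1.49×10^-6 = 1.25×10^5 → turbulent
ε/D = 0.51/299 = 0.00171
Swamee-Jain: f = 0.02418
h_f = f(L/D)V²/(2g) = 0.02418·(473/0.299)·0.6252²/(2·9.81) = 0.7621 m

h_f ≈ 0.762 m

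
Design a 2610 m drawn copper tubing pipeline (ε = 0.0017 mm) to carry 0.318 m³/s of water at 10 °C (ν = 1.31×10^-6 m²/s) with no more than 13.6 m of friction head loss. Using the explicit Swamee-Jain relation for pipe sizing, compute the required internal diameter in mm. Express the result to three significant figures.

Swamee-Jain (Type III): D = 0.66·[ε^1.25·(LQ²/(gh_f))^4.75 + ν·Q^9.4·(L/(gh_f))^5.2]^0.04
LQ²/(gh_f) = 1.978; L/(gh_f) = 19.56
Term 1 = ε^1.25·(…)^4.75 = 1.57×10^-6; Term 2 = ν·Q^9.4·(…)^5.2 = 1.43×10^-4
D = 0.66·(1.57×10^-6 + 1.43×10^-4)^0.04 = 0.4634 m = 463 mm
Check: V = 1.89 m/s, Re = 6.67×10^5, f = 0.01251, h_f = 12.8 m ≈ 13.6 m ✓

D ≈ 463 mm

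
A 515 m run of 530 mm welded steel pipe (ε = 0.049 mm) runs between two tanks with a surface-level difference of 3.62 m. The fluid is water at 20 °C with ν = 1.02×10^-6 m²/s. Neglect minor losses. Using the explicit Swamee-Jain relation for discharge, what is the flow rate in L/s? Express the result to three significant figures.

Q ≈ 521 L/s

Swamee-Jain (Type II): Q = -0.965·√(gD⁵h_f/L)·ln[ε/(3.7D) + √(3.17ν²L/(gD³h_f))]
√(gD⁵h_f/L) = √(9.81·0.530⁵·3.62/515) = 0.05370
ε/(3.7D) = 2.50×10^-5; √(3.17ν²L/(gD³h_f)) = 1.79×10^-5
Q = -0.965·0.05370·ln(4.291×10^-5) = 0.5211 m³/s
Check: V = 2.36 m/s, Re = 1.23×10^6, f = 0.01317, h_f = 3.64 m ≈ 3.62 m ✓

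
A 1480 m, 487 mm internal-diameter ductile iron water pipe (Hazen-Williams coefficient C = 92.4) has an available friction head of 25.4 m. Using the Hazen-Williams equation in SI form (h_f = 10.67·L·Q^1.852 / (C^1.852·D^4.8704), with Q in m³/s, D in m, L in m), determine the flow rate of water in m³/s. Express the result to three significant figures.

Rearranging: Q = [h_f·C^1.852·D^4.8704 / (10.67·L)]^(1/1.852)
Q = [25.4·92.4^1.852·0.487^4.8704 / (10.67·1480)]^0.540 = 0.4320 m³/s

Q ≈ 0.432 m³/s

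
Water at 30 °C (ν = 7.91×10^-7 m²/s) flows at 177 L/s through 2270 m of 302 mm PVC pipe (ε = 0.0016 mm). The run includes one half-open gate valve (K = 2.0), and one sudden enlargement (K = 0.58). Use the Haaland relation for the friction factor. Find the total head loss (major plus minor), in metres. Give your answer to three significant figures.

H_L ≈ 28.4 m

V = 4Q/(πD²) = 2.471 m/s; V²/2g = 0.3112 m
Re = 9.43×10^5, ε/D = 5.30×10^-6 → f = 0.01179 (Haaland)
Major: h_f = f(L/D)·V²/2g = 0.01179·7517·0.3112 = 27.57 m
Minor: ΣK = 2.58; h_m = ΣK·V²/2g = 0.8029 m
Total H_L = 27.57 + 0.8029 = 28.38 m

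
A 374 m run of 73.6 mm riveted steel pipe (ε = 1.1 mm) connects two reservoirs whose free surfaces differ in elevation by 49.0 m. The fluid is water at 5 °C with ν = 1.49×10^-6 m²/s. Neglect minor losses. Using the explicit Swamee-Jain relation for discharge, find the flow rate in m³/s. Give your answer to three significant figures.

Q ≈ 0.00882 m³/s

Swamee-Jain (Type II): Q = -0.965·√(gD⁵h_f/L)·ln[ε/(3.7D) + √(3.17ν²L/(gD³h_f))]
√(gD⁵h_f/L) = √(9.81·0.0736⁵·49.0/374) = 0.001666
ε/(3.7D) = 0.00404; √(3.17ν²L/(gD³h_f)) = 1.17×10^-4
Q = -0.965·0.001666·ln(0.004157) = 0.008815 m³/s
Check: V = 2.07 m/s, Re = 1.02×10^5, f = 0.04432, h_f = 49.3 m ≈ 49.0 m ✓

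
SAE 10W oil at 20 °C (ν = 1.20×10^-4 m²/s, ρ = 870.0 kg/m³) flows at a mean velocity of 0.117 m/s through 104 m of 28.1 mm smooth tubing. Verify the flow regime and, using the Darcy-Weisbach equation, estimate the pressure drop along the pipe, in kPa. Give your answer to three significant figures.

Re = VD/ν = 0.117·0.02810/1.20×10^-4 = 27.4 → laminar (Re < 2300)
f = 64/Re = 2.336
h_f = f(L/D)V²/(2g) = 2.336·(104/0.02810)·0.117²/(2·9.81) = 6.032 m
Δp = ρg·h_f = 870.0·9.81·6.032 = 51.48 kPa

Δp ≈ 51.5 kPa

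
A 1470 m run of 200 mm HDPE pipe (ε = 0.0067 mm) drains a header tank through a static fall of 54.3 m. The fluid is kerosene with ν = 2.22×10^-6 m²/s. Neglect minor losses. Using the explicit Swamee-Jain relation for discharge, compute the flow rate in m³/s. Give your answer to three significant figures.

Swamee-Jain (Type II): Q = -0.965·√(gD⁵h_f/L)·ln[ε/(3.7D) + √(3.17ν²L/(gD³h_f))]
√(gD⁵h_f/L) = √(9.81·0.200⁵·54.3/1470) = 0.01077
ε/(3.7D) = 9.05×10^-6; √(3.17ν²L/(gD³h_f)) = 7.34×10^-5
Q = -0.965·0.01077·ln(8.247×10^-5) = 0.09771 m³/s
Check: V = 3.11 m/s, Re = 2.80×10^5, f = 0.01493, h_f = 54.1 m ≈ 54.3 m ✓

Q ≈ 0.0977 m³/s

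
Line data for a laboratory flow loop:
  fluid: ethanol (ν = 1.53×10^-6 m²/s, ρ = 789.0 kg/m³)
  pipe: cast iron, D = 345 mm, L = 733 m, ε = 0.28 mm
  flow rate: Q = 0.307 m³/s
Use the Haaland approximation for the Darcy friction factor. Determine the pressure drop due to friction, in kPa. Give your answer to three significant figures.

V = 4Q/(πD²) = 4·0.307/(π·0.345²) = 3.284 m/s
Re = VD/ν = 3.284·0.345/1.53×10^-6 = 7.41×10^5 → turbulent
ε/D = 0.28/345 = 8.12×10^-4
Haaland: f = 0.01913
h_f = f(L/D)V²/(2g) = 0.01913·(733/0.345)·3.284²/(2·9.81) = 22.34 m
Δp = ρg·h_f = 789.0·9.81·22.34 = 172.9 kPa

Δp ≈ 173 kPa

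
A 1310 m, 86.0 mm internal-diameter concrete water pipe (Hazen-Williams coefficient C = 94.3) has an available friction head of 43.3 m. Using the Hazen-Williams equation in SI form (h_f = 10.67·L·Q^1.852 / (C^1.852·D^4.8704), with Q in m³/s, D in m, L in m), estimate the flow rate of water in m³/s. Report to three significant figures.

Q ≈ 0.00657 m³/s

Rearranging: Q = [h_f·C^1.852·D^4.8704 / (10.67·L)]^(1/1.852)
Q = [43.3·94.3^1.852·0.0860^4.8704 / (10.67·1310)]^0.540 = 0.006572 m³/s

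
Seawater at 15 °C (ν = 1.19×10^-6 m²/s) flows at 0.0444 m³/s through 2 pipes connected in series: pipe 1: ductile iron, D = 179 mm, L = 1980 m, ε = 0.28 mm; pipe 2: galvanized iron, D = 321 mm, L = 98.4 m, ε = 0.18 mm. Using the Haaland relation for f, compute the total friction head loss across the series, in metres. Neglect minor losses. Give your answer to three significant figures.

H ≈ 40.0 m

Pipe 1: V = 1.764 m/s, Re = 2.65×10^5, ε/D = 0.00156, f = 0.02271, h_1 = f(L/D)V²/2g = 39.86 m
Pipe 2: V = 0.5486 m/s, Re = 1.48×10^5, ε/D = 5.61×10^-4, f = 0.01946, h_2 = f(L/D)V²/2g = 0.09154 m
Series → Q common, losses add: H = Σh = 39.95 m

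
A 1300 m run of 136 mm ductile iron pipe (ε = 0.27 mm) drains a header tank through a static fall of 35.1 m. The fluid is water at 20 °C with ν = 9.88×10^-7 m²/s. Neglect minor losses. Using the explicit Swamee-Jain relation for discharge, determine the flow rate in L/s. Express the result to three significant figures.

Q ≈ 25.1 L/s

Swamee-Jain (Type II): Q = -0.965·√(gD⁵h_f/L)·ln[ε/(3.7D) + √(3.17ν²L/(gD³h_f))]
√(gD⁵h_f/L) = √(9.81·0.136⁵·35.1/1300) = 0.003510
ε/(3.7D) = 5.37×10^-4; √(3.17ν²L/(gD³h_f)) = 6.81×10^-5
Q = -0.965·0.003510·ln(6.047×10^-4) = 0.02510 m³/s
Check: V = 1.73 m/s, Re = 2.38×10^5, f = 0.02430, h_f = 35.4 m ≈ 35.1 m ✓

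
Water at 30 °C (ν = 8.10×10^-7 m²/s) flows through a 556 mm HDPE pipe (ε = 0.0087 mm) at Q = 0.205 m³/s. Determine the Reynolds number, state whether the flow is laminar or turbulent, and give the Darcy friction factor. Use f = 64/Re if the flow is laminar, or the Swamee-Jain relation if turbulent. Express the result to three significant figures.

V = 4Q/(πD²) = 0.8443 m/s
Re = VD/ν = 0.8443·0.556/8.10×10^-7 = 5.80×10^5
Re > 4000 → turbulent; ε/D = 1.56×10^-5
Swamee-Jain: f = 0.01302

Re ≈ 5.80×10^5; turbulent; f ≈ 0.0130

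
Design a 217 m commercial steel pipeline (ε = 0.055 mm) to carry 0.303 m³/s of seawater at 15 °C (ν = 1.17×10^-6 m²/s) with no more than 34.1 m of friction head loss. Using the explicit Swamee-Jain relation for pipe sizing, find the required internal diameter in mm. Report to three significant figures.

D ≈ 238 mm

Swamee-Jain (Type III): D = 0.66·[ε^1.25·(LQ²/(gh_f))^4.75 + ν·Q^9.4·(L/(gh_f))^5.2]^0.04
LQ²/(gh_f) = 0.05956; L/(gh_f) = 0.6487
Term 1 = ε^1.25·(…)^4.75 = 7.18×10^-12; Term 2 = ν·Q^9.4·(…)^5.2 = 1.65×10^-12
D = 0.66·(7.18×10^-12 + 1.65×10^-12)^0.04 = 0.2384 m = 238 mm
Check: V = 6.79 m/s, Re = 1.38×10^6, f = 0.01487, h_f = 31.8 m ≈ 34.1 m ✓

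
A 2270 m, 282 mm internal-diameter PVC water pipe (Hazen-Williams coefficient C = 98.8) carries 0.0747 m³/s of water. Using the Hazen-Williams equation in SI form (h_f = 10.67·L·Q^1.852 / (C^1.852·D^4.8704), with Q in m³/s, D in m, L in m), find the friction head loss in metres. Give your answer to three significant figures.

h_f ≈ 19.1 m

h_f = 10.67·2270·0.0747^1.852 / (98.8^1.852·0.282^4.8704) = 19.09 m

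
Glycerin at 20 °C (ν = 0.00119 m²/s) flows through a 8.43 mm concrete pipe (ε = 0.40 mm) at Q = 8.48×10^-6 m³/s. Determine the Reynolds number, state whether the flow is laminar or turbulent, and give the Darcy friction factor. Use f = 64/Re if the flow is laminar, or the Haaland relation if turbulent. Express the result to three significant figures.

V = 4Q/(πD²) = 0.1519 m/s
Re = VD/ν = 0.1519·0.00843/0.00119 = 1.08
Re < 2300 → laminar → f = 64/Re = 59.46

Re ≈ 1.08; laminar; f = 64/Re ≈ 59.5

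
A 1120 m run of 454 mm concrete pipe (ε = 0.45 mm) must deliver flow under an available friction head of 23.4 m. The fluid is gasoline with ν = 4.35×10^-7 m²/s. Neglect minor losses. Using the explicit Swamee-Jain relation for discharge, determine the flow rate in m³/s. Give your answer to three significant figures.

Swamee-Jain (Type II): Q = -0.965·√(gD⁵h_f/L)·ln[ε/(3.7D) + √(3.17ν²L/(gD³h_f))]
√(gD⁵h_f/L) = √(9.81·0.454⁵·23.4/1120) = 0.06287
ε/(3.7D) = 2.68×10^-4; √(3.17ν²L/(gD³h_f)) = 5.59×10^-6
Q = -0.965·0.06287·ln(2.735×10^-4) = 0.4978 m³/s
Check: V = 3.07 m/s, Re = 3.21×10^6, f = 0.01973, h_f = 23.5 m ≈ 23.4 m ✓

Q ≈ 0.498 m³/s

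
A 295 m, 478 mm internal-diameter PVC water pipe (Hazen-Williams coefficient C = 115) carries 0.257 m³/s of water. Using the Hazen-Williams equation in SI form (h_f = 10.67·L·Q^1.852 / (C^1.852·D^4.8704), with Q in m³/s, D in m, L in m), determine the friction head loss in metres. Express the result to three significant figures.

h_f ≈ 1.41 m

h_f = 10.67·295·0.257^1.852 / (115^1.852·0.478^4.8704) = 1.413 m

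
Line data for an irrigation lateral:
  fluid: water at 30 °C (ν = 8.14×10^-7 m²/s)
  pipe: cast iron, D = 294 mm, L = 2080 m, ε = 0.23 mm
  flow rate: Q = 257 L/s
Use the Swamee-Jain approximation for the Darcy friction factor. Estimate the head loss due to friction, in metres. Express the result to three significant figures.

h_f ≈ 97.5 m

V = 4Q/(πD²) = 4·0.257/(π·0.294²) = 3.786 m/s
Re = VD/ν = 3.786·0.294/8.14×10^-7 = 1.37×10^6 → turbulent
ε/D = 0.23/294 = 7.82×10^-4
Swamee-Jain: f = 0.01886
h_f = f(L/D)V²/(2g) = 0.01886·(2080/0.294)·3.786²/(2·9.81) = 97.47 m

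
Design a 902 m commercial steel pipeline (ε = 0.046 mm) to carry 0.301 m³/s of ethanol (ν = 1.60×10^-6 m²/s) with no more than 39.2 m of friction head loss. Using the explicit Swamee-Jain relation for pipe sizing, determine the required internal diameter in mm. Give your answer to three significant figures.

Swamee-Jain (Type III): D = 0.66·[ε^1.25·(LQ²/(gh_f))^4.75 + ν·Q^9.4·(L/(gh_f))^5.2]^0.04
LQ²/(gh_f) = 0.2125; L/(gh_f) = 2.346
Term 1 = ε^1.25·(…)^4.75 = 2.42×10^-9; Term 2 = ν·Q^9.4·(…)^5.2 = 1.69×10^-9
D = 0.66·(2.42×10^-9 + 1.69×10^-9)^0.04 = 0.3049 m = 305 mm
Check: V = 4.12 m/s, Re = 7.86×10^5, f = 0.01445, h_f = 37.0 m ≈ 39.2 m ✓

D ≈ 305 mm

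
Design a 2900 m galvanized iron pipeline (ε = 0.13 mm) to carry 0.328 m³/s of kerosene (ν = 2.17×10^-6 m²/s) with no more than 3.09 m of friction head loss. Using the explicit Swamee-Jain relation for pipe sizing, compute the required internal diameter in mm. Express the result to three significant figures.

D ≈ 680 mm

Swamee-Jain (Type III): D = 0.66·[ε^1.25·(LQ²/(gh_f))^4.75 + ν·Q^9.4·(L/(gh_f))^5.2]^0.04
LQ²/(gh_f) = 10.29; L/(gh_f) = 95.67
Term 1 = ε^1.25·(…)^4.75 = 0.895; Term 2 = ν·Q^9.4·(…)^5.2 = 1.22
D = 0.66·(0.895 + 1.22)^0.04 = 0.6801 m = 680 mm
Check: V = 0.903 m/s, Re = 2.83×10^5, f = 0.01635, h_f = 2.90 m ≈ 3.09 m ✓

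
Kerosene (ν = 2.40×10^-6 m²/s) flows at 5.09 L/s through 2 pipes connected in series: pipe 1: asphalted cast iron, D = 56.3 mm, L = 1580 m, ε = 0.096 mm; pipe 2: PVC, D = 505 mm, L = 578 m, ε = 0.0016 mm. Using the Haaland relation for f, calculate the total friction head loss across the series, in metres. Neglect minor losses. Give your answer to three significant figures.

Pipe 1: V = 2.045 m/s, Re = 4.80×10^4, ε/D = 0.00171, f = 0.02569, h_1 = f(L/D)V²/2g = 153.6 m
Pipe 2: V = 0.02541 m/s, Re = 5350, ε/D = 3.17×10^-6, f = 0.03697, h_2 = f(L/D)V²/2g = 0.001393 m
Series → Q common, losses add: H = Σh = 153.6 m

H ≈ 154 m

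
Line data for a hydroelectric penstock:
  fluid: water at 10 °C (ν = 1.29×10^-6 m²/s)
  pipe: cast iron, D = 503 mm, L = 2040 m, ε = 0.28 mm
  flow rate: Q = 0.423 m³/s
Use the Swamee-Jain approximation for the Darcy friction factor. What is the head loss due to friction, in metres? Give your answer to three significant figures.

V = 4Q/(πD²) = 4·0.423/(π·0.503²) = 2.129 m/s
Re = VD/ν = 2.129·0.503/1.29×10^-6 = 8.30×10^5 → turbulent
ε/D = 0.28/503 = 5.57×10^-4
Swamee-Jain: f = 0.01777
h_f = f(L/D)V²/(2g) = 0.01777·(2040/0.503)·2.129²/(2·9.81) = 16.64 m

h_f ≈ 16.6 m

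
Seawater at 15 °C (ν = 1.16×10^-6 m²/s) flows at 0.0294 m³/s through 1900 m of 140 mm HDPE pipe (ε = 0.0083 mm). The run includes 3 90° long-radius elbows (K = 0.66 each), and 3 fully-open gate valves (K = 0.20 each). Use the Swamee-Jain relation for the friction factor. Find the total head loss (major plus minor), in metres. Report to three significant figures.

V = 4Q/(πD²) = 1.910 m/s; V²/2g = 0.1859 m
Re = 2.31×10^5, ε/D = 5.93×10^-5 → f = 0.01568 (Swamee-Jain)
Major: h_f = f(L/D)·V²/2g = 0.01568·13571·0.1859 = 39.56 m
Minor: ΣK = 2.58; h_m = ΣK·V²/2g = 0.4796 m
Total H_L = 39.56 + 0.4796 = 40.04 m

H_L ≈ 40.0 m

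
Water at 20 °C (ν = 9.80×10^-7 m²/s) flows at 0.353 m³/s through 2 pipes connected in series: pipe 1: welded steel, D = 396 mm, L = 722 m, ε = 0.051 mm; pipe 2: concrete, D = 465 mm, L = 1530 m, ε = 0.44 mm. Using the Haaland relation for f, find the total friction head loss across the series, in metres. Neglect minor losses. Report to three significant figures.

Pipe 1: V = 2.866 m/s, Re = 1.16×10^6, ε/D = 1.29×10^-4, f = 0.01360, h_1 = f(L/D)V²/2g = 10.38 m
Pipe 2: V = 2.079 m/s, Re = 9.86×10^5, ε/D = 9.46×10^-4, f = 0.01969, h_2 = f(L/D)V²/2g = 14.27 m
Series → Q common, losses add: H = Σh = 24.65 m

H ≈ 24.7 m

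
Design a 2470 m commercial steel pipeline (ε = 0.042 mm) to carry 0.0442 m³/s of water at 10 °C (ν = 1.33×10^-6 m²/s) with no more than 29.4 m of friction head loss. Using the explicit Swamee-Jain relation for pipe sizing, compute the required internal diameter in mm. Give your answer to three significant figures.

D ≈ 190 mm

Swamee-Jain (Type III): D = 0.66·[ε^1.25·(LQ²/(gh_f))^4.75 + ν·Q^9.4·(L/(gh_f))^5.2]^0.04
LQ²/(gh_f) = 0.01673; L/(gh_f) = 8.564
Term 1 = ε^1.25·(…)^4.75 = 1.23×10^-14; Term 2 = ν·Q^9.4·(…)^5.2 = 1.74×10^-14
D = 0.66·(1.23×10^-14 + 1.74×10^-14)^0.04 = 0.1899 m = 190 mm
Check: V = 1.56 m/s, Re = 2.23×10^5, f = 0.01705, h_f = 27.5 m ≈ 29.4 m ✓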